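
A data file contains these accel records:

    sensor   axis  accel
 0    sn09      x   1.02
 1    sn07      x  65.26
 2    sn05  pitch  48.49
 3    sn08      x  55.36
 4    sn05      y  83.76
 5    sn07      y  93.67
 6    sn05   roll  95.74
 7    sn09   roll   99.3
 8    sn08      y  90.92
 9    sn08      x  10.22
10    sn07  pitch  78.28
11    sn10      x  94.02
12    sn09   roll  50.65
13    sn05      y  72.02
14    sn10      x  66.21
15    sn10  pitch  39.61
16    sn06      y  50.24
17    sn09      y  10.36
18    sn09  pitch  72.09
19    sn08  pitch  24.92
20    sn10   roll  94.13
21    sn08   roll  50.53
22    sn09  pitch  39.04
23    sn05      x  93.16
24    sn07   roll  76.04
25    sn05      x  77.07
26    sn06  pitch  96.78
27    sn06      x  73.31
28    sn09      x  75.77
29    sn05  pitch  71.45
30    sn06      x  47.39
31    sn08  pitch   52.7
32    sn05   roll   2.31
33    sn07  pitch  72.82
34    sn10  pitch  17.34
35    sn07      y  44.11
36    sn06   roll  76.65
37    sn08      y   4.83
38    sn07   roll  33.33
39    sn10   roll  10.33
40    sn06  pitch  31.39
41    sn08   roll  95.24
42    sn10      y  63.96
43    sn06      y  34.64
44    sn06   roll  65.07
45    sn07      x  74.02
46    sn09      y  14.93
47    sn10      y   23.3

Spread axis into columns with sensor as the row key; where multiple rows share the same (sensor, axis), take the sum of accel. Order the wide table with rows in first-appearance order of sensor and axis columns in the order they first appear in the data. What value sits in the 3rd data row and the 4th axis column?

98.05

With rows in first-appearance order of sensor, row 3 is sensor=sn05. axis columns in first-appearance order: x, pitch, y, roll; column 4 is roll.
Long rows with sensor=sn05, axis=roll: 95.74 + 2.31 = 98.05.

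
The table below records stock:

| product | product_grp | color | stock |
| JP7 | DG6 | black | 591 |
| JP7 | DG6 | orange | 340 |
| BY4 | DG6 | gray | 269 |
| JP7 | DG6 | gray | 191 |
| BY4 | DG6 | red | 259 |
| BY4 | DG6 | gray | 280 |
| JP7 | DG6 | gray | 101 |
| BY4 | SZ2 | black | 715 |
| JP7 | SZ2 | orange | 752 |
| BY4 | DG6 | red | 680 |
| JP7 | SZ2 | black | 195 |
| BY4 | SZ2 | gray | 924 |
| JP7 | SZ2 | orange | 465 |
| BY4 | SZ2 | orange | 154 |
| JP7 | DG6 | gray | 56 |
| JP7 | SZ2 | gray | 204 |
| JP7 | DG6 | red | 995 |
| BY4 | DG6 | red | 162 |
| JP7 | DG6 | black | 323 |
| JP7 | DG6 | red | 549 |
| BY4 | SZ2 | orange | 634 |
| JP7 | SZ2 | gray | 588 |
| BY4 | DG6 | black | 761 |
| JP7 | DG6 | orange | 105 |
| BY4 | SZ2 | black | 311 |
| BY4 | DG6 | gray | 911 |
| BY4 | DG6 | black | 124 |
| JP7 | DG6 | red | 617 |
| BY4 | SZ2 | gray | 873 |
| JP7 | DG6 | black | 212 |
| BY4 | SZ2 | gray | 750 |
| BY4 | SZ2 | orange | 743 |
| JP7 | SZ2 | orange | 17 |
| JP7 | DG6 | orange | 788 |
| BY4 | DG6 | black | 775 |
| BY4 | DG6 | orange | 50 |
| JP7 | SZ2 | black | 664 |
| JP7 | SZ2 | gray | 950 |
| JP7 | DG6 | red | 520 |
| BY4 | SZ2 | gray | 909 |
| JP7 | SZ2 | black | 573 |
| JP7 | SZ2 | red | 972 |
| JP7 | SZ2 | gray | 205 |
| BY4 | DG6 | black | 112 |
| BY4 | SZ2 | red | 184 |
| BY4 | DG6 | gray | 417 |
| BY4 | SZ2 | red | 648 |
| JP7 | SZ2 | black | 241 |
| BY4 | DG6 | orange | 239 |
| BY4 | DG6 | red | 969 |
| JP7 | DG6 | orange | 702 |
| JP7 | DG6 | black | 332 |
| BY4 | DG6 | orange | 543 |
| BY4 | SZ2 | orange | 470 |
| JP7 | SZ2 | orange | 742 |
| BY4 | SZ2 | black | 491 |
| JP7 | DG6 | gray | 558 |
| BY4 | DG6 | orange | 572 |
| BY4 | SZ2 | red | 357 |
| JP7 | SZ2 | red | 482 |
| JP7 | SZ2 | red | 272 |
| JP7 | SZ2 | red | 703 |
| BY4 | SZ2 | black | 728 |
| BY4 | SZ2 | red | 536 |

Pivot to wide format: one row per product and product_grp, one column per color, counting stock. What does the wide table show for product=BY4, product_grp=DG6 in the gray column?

4

Rows with product=BY4, product_grp=DG6 and color=gray: stock values are 269, 280, 911, 417.
4 rows match — count = 4.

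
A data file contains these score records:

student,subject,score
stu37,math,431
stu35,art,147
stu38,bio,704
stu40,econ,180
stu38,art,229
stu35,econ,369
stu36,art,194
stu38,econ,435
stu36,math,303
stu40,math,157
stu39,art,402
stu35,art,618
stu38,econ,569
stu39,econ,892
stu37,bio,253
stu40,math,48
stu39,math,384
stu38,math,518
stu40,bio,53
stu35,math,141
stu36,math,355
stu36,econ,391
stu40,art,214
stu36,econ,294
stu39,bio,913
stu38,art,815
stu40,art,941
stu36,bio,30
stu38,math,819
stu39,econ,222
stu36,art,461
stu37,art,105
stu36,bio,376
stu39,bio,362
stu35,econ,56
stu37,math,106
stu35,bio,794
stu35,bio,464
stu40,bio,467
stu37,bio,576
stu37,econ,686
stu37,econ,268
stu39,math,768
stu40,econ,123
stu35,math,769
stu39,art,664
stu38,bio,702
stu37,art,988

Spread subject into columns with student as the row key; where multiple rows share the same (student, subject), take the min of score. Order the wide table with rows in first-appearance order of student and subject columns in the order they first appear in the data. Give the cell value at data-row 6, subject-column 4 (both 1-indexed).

222

With rows in first-appearance order of student, row 6 is student=stu39. subject columns in first-appearance order: math, art, bio, econ; column 4 is econ.
Long rows with student=stu39, subject=econ: min(892, 222) = 222.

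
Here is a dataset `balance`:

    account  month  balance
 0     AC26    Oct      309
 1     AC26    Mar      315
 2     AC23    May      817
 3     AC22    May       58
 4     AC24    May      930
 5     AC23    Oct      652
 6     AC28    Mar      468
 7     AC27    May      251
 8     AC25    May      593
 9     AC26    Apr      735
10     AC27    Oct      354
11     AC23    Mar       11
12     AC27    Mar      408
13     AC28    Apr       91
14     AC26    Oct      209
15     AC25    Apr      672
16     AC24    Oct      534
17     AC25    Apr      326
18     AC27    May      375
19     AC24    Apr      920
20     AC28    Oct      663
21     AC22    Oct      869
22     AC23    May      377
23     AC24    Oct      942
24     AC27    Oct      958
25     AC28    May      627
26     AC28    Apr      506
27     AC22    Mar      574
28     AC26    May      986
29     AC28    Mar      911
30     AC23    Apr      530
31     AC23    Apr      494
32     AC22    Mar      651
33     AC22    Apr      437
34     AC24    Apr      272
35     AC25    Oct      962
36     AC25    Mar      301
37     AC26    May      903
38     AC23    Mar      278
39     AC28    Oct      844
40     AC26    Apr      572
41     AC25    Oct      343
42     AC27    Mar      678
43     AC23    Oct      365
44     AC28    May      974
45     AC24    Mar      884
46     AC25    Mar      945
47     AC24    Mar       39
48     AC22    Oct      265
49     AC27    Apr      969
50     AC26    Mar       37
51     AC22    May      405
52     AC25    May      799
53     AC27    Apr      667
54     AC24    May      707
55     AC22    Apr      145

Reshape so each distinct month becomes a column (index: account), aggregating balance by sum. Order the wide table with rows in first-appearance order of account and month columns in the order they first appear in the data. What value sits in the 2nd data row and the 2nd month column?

289

With rows in first-appearance order of account, row 2 is account=AC23. month columns in first-appearance order: Oct, Mar, May, Apr; column 2 is Mar.
Long rows with account=AC23, month=Mar: 11 + 278 = 289.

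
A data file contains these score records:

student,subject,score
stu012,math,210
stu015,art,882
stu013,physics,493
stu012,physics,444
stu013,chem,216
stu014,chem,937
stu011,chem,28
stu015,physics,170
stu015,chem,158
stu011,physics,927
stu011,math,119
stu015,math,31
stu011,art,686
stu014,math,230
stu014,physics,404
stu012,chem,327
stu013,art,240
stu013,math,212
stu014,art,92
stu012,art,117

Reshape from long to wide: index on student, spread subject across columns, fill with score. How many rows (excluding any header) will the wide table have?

5 distinct student values → 5 rows.

5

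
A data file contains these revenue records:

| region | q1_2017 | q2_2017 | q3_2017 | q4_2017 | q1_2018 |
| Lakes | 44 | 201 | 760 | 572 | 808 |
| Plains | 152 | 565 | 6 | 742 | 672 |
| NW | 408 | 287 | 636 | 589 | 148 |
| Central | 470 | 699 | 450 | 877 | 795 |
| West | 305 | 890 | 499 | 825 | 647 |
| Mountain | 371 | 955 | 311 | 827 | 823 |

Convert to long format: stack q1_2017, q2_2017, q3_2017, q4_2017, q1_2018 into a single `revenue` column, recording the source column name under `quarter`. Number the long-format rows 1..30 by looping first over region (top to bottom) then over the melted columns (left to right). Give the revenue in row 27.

955

30 rows total (6 × 5). Row 27: index ⌊(27-1)/5⌋ = 5 into region → Mountain; (27-1) mod 5 = 1 into the melted columns → q2_2017.
So row 27 is (Mountain, q2_2017, 955); revenue = 955.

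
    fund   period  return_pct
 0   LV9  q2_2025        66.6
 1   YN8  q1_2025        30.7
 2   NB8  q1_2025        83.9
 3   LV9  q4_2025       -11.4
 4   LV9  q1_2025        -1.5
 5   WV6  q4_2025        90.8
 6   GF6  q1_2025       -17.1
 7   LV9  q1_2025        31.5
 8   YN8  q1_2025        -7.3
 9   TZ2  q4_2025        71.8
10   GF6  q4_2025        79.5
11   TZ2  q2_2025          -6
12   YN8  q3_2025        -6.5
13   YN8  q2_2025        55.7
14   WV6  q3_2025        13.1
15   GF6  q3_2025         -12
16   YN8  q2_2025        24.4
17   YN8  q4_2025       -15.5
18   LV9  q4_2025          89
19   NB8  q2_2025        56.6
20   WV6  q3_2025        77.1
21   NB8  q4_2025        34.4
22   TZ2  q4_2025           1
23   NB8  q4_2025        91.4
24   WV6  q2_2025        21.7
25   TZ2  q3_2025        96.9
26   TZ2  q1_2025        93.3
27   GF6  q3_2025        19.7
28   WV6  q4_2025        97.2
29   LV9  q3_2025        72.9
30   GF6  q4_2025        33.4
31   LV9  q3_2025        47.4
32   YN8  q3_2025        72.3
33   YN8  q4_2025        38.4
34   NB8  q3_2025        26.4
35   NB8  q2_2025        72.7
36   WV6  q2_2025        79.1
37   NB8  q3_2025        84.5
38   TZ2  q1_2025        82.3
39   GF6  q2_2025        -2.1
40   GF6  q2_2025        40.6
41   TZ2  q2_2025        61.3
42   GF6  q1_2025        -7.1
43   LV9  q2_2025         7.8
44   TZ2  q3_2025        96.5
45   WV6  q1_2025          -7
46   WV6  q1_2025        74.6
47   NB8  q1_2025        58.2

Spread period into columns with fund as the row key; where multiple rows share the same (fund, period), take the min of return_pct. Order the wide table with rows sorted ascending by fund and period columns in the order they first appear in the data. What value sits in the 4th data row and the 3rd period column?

With rows sorted ascending by fund, row 4 is fund=TZ2. period columns in first-appearance order: q2_2025, q1_2025, q4_2025, q3_2025; column 3 is q4_2025.
Long rows with fund=TZ2, period=q4_2025: min(71.8, 1) = 1.

1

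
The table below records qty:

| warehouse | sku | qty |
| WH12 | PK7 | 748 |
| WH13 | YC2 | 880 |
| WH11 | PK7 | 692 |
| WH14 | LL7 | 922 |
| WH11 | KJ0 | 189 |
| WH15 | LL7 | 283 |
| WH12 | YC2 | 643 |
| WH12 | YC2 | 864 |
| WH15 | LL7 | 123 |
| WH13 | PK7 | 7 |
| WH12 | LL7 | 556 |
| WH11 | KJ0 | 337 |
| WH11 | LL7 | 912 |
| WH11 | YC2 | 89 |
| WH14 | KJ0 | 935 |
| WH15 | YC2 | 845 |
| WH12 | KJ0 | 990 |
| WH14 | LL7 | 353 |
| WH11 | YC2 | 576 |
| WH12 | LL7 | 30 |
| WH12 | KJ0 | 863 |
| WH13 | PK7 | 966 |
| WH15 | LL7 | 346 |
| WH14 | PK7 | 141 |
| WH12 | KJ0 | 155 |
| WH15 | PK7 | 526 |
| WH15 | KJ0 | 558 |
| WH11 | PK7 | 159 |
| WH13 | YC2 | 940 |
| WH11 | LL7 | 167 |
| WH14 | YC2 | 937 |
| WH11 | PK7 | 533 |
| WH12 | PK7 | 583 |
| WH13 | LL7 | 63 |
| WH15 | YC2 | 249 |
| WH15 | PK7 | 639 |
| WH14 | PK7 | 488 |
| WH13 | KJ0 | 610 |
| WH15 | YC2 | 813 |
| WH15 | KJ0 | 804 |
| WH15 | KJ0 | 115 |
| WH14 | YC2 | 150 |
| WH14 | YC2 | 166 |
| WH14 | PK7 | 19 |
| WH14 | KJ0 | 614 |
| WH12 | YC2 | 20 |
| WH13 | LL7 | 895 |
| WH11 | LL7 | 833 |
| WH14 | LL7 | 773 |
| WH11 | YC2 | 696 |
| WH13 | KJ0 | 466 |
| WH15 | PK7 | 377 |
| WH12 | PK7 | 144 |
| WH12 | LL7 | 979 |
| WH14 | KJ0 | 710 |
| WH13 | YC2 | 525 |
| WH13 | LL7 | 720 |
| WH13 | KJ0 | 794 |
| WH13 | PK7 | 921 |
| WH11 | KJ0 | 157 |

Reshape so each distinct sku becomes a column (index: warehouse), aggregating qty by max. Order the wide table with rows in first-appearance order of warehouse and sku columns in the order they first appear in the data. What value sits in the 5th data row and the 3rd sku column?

With rows in first-appearance order of warehouse, row 5 is warehouse=WH15. sku columns in first-appearance order: PK7, YC2, LL7, KJ0; column 3 is LL7.
Long rows with warehouse=WH15, sku=LL7: max(283, 123, 346) = 346.

346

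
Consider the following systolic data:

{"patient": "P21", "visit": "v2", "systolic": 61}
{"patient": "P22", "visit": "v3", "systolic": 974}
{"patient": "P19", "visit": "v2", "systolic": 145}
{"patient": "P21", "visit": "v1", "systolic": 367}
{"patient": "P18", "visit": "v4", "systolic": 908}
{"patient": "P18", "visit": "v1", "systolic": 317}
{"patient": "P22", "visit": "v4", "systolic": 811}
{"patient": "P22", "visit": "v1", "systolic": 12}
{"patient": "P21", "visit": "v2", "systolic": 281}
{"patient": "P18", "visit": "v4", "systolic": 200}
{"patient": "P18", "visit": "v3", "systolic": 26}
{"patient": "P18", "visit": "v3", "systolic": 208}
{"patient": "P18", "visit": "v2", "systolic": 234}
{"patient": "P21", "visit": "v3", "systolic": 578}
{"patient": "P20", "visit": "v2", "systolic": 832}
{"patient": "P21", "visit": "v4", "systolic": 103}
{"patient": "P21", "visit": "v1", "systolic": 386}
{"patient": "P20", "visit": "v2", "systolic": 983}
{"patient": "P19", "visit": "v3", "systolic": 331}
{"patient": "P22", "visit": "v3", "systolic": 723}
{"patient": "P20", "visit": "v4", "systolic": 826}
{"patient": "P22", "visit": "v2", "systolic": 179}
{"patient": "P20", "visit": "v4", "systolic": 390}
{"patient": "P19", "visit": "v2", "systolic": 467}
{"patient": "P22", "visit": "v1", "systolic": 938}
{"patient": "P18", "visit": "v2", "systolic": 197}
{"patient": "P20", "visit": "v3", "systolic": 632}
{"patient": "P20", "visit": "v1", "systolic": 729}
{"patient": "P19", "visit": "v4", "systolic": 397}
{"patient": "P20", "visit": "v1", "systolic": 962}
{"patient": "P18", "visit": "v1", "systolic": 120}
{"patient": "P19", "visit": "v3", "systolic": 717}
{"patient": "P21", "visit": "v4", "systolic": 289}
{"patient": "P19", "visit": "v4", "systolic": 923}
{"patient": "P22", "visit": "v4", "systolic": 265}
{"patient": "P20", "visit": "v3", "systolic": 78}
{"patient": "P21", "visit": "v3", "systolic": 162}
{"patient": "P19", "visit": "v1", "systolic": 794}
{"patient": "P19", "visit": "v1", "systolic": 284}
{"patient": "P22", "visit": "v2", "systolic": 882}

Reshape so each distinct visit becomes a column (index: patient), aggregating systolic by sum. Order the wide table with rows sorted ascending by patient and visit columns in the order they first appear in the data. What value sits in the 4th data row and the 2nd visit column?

With rows sorted ascending by patient, row 4 is patient=P21. visit columns in first-appearance order: v2, v3, v1, v4; column 2 is v3.
Long rows with patient=P21, visit=v3: 578 + 162 = 740.

740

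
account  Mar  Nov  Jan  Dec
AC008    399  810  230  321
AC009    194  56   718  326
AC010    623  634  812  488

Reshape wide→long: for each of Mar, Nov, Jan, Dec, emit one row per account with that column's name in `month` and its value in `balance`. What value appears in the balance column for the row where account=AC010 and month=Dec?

Unpivoting turns each (account, wide-column) pair into one long row.
The wide cell at row AC010, column Dec holds 488, so the long row (AC010, Dec) has balance=488.

488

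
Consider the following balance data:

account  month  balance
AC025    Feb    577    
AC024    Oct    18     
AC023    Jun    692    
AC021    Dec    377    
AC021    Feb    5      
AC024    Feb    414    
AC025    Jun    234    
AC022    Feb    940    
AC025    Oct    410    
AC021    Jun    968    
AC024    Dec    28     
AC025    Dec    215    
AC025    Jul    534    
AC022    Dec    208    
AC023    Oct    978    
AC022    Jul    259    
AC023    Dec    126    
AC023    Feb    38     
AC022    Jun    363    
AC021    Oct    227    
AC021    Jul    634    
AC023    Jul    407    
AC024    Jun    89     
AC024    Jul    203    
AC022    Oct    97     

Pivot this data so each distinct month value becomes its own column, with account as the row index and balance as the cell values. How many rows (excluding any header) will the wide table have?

5 distinct account values → 5 rows.

5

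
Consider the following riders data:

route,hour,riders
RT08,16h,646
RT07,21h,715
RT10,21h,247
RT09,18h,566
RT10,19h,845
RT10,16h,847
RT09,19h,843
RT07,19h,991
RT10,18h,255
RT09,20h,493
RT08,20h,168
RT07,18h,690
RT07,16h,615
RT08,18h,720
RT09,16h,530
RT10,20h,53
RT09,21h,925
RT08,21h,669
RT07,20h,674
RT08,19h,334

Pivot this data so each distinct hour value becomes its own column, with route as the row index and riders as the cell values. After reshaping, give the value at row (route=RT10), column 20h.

Wide layout: rows indexed by route, columns are the 5 distinct hour values (16h, 21h, 18h, 19h, 20h).
Cell (route=RT10, hour=20h) draws from the long row where route=RT10 and hour=20h, which has riders=53.

53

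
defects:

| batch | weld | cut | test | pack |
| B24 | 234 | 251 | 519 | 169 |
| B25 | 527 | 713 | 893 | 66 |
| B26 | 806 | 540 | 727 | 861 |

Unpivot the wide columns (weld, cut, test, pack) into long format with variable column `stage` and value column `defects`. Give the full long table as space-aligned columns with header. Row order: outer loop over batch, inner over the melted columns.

Each (batch, column) pair becomes one row: 3 × 4 = 12 rows.
For example, (B24, weld) → defects=234.

batch  stage  defects
B24    weld   234    
B24    cut    251    
B24    test   519    
B24    pack   169    
B25    weld   527    
B25    cut    713    
B25    test   893    
B25    pack   66     
B26    weld   806    
B26    cut    540    
B26    test   727    
B26    pack   861    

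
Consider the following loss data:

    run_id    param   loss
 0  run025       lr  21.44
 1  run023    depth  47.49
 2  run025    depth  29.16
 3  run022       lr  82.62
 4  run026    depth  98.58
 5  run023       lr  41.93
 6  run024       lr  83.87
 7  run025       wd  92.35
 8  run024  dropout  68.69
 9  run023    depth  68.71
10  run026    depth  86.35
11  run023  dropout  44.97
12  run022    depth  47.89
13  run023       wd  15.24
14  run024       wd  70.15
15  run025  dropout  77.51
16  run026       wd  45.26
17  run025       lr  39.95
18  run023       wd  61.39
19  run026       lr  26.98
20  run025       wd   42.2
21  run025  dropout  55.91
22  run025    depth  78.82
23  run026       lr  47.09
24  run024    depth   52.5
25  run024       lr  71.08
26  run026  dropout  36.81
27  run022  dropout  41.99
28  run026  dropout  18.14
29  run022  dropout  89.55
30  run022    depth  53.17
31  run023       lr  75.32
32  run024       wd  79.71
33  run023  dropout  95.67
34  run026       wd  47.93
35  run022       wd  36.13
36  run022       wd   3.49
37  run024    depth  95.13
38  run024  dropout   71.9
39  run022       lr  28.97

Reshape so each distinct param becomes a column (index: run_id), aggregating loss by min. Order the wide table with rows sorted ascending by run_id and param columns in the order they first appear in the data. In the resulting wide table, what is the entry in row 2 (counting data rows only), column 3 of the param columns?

With rows sorted ascending by run_id, row 2 is run_id=run023. param columns in first-appearance order: lr, depth, wd, dropout; column 3 is wd.
Long rows with run_id=run023, param=wd: min(15.24, 61.39) = 15.24.

15.24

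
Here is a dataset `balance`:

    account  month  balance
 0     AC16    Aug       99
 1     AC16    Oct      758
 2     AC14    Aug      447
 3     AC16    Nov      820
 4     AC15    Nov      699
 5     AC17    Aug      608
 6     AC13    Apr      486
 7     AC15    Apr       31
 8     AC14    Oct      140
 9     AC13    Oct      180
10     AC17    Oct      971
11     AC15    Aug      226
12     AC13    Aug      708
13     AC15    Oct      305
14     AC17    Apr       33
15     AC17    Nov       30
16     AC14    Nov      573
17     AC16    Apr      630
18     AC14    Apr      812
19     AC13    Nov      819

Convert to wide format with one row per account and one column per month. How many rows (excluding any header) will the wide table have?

5 distinct account values → 5 rows.

5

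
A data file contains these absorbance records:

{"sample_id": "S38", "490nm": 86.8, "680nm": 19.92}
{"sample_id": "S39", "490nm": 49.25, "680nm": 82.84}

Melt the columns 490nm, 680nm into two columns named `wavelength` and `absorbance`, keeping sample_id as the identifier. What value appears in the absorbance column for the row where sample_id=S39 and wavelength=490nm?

Unpivoting turns each (sample_id, wide-column) pair into one long row.
The wide cell at row S39, column 490nm holds 49.25, so the long row (S39, 490nm) has absorbance=49.25.

49.25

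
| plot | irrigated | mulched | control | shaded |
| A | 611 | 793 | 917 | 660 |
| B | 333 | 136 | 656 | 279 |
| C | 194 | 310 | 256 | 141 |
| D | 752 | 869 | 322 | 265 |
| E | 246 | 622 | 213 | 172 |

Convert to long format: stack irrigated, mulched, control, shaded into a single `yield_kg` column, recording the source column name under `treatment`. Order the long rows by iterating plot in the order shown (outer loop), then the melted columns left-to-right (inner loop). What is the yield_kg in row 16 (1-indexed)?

265

20 rows total (5 × 4). Row 16: index ⌊(16-1)/4⌋ = 3 into plot → D; (16-1) mod 4 = 3 into the melted columns → shaded.
So row 16 is (D, shaded, 265); yield_kg = 265.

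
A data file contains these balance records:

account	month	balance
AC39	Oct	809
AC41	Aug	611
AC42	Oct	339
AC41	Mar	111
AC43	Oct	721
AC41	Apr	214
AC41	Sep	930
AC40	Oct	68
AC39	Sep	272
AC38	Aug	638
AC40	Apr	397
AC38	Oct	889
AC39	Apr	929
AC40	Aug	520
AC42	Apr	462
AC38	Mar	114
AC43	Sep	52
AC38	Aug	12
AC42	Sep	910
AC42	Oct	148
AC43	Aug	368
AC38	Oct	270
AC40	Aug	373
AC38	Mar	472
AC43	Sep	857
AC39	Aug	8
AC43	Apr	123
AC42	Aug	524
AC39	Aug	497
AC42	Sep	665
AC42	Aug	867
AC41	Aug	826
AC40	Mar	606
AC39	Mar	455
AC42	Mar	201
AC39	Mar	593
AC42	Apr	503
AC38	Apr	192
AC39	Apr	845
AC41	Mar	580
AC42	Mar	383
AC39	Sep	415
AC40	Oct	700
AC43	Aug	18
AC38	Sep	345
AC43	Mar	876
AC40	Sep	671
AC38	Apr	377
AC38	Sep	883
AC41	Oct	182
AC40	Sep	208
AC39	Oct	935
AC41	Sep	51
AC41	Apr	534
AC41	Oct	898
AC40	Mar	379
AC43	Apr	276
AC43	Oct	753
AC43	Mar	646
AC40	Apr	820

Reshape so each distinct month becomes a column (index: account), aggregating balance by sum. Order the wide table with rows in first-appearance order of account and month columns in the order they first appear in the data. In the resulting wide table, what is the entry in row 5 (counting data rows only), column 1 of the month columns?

768

With rows in first-appearance order of account, row 5 is account=AC40. month columns in first-appearance order: Oct, Aug, Mar, Apr, Sep; column 1 is Oct.
Long rows with account=AC40, month=Oct: 68 + 700 = 768.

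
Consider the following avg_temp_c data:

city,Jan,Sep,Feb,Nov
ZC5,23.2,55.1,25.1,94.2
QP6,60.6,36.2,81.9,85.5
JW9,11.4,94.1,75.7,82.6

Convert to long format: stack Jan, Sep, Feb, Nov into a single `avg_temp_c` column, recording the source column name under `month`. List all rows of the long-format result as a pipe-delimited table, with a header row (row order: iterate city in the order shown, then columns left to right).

| city | month | avg_temp_c |
| ZC5 | Jan | 23.2 |
| ZC5 | Sep | 55.1 |
| ZC5 | Feb | 25.1 |
| ZC5 | Nov | 94.2 |
| QP6 | Jan | 60.6 |
| QP6 | Sep | 36.2 |
| QP6 | Feb | 81.9 |
| QP6 | Nov | 85.5 |
| JW9 | Jan | 11.4 |
| JW9 | Sep | 94.1 |
| JW9 | Feb | 75.7 |
| JW9 | Nov | 82.6 |

Each (city, column) pair becomes one row: 3 × 4 = 12 rows.
For example, (ZC5, Jan) → avg_temp_c=23.2.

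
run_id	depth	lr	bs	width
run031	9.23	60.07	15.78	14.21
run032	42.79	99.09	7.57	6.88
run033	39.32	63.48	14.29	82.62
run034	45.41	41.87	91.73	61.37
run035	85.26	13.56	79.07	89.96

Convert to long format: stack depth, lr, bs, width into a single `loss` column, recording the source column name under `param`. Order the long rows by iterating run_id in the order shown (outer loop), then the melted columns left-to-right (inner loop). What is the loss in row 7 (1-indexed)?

20 rows total (5 × 4). Row 7: index ⌊(7-1)/4⌋ = 1 into run_id → run032; (7-1) mod 4 = 2 into the melted columns → bs.
So row 7 is (run032, bs, 7.57); loss = 7.57.

7.57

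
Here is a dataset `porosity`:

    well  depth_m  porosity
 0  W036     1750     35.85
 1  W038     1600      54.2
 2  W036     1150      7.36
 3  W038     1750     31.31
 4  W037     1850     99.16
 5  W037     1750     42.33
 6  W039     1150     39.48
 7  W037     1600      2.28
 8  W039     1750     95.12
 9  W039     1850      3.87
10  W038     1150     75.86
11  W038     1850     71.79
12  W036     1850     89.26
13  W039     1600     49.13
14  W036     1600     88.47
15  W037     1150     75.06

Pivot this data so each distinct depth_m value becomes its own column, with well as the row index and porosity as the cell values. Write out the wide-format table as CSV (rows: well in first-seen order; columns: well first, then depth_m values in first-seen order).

well,1750,1600,1150,1850
W036,35.85,88.47,7.36,89.26
W038,31.31,54.2,75.86,71.79
W037,42.33,2.28,75.06,99.16
W039,95.12,49.13,39.48,3.87

Columns: well plus the 4 distinct depth_m values (1750, 1600, 1150, 1850).
For example, row W036 column 1750 takes porosity=35.85 from the long row (W036, 1750).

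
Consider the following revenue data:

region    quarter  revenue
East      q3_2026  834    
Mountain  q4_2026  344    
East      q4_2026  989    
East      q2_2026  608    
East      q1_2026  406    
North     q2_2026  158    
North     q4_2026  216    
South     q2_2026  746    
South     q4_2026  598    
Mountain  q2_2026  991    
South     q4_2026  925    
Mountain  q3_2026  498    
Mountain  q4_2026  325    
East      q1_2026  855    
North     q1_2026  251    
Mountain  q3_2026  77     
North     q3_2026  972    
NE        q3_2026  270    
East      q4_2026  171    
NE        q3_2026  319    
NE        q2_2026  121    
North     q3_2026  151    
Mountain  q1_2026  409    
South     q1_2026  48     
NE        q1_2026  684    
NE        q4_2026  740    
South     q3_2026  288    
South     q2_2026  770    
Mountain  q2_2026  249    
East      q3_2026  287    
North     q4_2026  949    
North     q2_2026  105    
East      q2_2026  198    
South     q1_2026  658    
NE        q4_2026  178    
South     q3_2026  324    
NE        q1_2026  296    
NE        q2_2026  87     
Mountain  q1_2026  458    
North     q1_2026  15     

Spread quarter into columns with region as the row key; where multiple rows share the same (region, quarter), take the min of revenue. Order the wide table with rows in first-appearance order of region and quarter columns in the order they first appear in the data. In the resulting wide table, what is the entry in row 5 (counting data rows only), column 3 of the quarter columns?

87

With rows in first-appearance order of region, row 5 is region=NE. quarter columns in first-appearance order: q3_2026, q4_2026, q2_2026, q1_2026; column 3 is q2_2026.
Long rows with region=NE, quarter=q2_2026: min(121, 87) = 87.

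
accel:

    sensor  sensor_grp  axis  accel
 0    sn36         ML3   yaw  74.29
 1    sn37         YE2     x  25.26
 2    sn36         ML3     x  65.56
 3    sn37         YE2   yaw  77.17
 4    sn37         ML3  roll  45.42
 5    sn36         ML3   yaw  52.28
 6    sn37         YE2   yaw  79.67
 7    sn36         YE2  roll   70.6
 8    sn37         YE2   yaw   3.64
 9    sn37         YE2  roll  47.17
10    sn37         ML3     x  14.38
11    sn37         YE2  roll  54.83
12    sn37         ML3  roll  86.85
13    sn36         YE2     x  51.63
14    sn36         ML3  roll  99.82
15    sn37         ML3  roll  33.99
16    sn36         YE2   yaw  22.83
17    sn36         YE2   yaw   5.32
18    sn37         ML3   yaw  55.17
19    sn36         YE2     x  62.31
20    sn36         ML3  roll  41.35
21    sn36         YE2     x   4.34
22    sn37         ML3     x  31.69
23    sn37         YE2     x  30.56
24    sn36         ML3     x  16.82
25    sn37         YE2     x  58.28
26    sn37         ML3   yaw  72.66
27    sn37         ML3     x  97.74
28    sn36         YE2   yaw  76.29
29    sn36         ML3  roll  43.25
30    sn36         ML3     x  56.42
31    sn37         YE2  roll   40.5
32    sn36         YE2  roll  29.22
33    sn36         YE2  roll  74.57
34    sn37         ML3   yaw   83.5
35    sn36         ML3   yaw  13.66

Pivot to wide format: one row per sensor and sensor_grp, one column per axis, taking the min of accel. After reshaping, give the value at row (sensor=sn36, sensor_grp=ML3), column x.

Rows with sensor=sn36, sensor_grp=ML3 and axis=x: accel values are 65.56, 16.82, 56.42.
min(65.56, 16.82, 56.42) = 16.82.

16.82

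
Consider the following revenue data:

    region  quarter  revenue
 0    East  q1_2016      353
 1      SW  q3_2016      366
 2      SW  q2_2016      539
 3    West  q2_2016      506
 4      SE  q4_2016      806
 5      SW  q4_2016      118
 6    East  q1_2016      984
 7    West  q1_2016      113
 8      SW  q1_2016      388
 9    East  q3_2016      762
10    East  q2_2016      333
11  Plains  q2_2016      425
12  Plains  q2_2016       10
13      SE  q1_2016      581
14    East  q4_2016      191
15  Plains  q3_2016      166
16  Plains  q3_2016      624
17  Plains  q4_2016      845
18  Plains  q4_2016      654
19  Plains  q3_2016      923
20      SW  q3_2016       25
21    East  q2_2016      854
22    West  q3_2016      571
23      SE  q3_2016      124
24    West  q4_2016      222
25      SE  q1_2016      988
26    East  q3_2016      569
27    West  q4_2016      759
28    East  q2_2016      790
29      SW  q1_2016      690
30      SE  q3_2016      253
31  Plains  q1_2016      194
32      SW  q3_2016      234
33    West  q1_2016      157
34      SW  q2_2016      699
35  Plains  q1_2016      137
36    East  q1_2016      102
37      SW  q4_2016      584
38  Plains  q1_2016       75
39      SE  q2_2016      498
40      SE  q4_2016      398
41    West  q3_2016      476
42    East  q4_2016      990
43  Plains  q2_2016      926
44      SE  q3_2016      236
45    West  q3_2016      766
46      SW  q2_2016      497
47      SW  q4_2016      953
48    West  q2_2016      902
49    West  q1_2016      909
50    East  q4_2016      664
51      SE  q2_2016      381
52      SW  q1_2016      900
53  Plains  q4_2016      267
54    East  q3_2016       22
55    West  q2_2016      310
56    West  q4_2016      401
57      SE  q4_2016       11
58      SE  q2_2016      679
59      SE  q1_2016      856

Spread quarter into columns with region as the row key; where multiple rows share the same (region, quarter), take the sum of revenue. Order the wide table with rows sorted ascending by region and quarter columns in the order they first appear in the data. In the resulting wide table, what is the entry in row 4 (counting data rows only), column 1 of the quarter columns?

1978

With rows sorted ascending by region, row 4 is region=SW. quarter columns in first-appearance order: q1_2016, q3_2016, q2_2016, q4_2016; column 1 is q1_2016.
Long rows with region=SW, quarter=q1_2016: 388 + 690 + 900 = 1978.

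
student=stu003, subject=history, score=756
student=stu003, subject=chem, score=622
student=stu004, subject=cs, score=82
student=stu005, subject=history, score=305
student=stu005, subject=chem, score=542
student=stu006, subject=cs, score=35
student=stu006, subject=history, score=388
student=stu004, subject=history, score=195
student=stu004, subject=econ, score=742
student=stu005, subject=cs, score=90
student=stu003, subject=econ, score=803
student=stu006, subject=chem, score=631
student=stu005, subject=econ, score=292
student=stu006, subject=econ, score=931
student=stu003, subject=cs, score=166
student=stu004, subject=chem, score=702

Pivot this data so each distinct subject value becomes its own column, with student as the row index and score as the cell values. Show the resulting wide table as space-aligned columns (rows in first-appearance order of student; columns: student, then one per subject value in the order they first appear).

student  history  chem  cs   econ
stu003   756      622   166  803 
stu004   195      702   82   742 
stu005   305      542   90   292 
stu006   388      631   35   931 

Columns: student plus the 4 distinct subject values (history, chem, cs, econ).
For example, row stu003 column history takes score=756 from the long row (stu003, history).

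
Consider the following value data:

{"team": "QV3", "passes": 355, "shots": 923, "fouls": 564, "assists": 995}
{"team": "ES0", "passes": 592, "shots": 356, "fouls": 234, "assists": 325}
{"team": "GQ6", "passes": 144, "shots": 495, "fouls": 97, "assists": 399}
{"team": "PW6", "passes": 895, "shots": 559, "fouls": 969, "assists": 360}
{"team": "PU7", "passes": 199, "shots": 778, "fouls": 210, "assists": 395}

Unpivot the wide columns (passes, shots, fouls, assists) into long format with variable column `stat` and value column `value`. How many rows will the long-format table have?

20

5 team values × 4 melted columns = 20 rows.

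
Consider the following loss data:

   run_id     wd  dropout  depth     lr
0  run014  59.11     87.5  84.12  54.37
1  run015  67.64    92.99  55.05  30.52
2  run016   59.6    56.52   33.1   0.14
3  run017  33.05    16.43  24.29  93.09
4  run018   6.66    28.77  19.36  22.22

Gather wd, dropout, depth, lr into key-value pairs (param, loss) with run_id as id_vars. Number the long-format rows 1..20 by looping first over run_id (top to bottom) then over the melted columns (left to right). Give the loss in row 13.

20 rows total (5 × 4). Row 13: index ⌊(13-1)/4⌋ = 3 into run_id → run017; (13-1) mod 4 = 0 into the melted columns → wd.
So row 13 is (run017, wd, 33.05); loss = 33.05.

33.05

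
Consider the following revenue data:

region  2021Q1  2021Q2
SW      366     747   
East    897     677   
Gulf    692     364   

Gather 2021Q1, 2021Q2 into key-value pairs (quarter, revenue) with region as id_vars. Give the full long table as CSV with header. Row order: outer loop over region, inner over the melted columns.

region,quarter,revenue
SW,2021Q1,366
SW,2021Q2,747
East,2021Q1,897
East,2021Q2,677
Gulf,2021Q1,692
Gulf,2021Q2,364

Each (region, column) pair becomes one row: 3 × 2 = 6 rows.
For example, (SW, 2021Q1) → revenue=366.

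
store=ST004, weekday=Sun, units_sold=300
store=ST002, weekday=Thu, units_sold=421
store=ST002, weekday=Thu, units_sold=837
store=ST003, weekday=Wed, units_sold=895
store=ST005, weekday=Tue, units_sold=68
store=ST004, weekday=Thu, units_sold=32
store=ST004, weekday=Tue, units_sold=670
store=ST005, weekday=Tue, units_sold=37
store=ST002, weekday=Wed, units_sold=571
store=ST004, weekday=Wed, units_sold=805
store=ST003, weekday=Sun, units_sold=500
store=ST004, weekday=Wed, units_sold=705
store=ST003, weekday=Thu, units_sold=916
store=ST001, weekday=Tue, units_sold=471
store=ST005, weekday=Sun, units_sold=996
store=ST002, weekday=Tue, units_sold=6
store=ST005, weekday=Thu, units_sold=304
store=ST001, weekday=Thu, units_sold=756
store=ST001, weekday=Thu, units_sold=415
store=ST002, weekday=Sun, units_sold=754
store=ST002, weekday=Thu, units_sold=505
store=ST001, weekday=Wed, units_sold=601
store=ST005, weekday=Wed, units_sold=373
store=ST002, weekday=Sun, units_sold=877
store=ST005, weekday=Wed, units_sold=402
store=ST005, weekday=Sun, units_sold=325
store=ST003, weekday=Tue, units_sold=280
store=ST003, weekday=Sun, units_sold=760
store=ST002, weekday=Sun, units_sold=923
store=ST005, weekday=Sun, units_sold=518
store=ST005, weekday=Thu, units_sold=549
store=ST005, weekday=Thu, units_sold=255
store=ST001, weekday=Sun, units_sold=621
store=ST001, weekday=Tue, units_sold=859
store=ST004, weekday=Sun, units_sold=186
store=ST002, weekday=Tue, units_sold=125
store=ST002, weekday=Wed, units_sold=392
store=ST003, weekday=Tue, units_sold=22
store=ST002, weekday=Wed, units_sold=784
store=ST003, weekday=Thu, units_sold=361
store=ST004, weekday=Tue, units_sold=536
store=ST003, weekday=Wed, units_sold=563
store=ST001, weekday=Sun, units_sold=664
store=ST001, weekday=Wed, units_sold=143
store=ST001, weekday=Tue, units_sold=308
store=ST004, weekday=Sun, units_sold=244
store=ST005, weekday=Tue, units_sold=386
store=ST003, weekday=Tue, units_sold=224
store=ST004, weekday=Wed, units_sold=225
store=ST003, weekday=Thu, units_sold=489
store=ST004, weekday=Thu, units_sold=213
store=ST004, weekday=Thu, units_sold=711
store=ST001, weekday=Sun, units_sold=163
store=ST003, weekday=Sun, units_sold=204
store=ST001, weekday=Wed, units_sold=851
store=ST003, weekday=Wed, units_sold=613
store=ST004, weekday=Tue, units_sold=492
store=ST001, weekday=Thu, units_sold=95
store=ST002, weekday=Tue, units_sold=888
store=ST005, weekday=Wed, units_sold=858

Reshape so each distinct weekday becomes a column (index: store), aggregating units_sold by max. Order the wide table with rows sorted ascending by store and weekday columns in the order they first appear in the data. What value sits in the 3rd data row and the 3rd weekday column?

895

With rows sorted ascending by store, row 3 is store=ST003. weekday columns in first-appearance order: Sun, Thu, Wed, Tue; column 3 is Wed.
Long rows with store=ST003, weekday=Wed: max(895, 563, 613) = 895.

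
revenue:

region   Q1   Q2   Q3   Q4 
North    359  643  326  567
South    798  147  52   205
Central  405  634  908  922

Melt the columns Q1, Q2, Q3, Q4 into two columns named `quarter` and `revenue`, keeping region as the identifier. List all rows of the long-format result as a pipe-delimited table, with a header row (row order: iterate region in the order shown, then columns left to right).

Each (region, column) pair becomes one row: 3 × 4 = 12 rows.
For example, (North, Q1) → revenue=359.

| region | quarter | revenue |
| North | Q1 | 359 |
| North | Q2 | 643 |
| North | Q3 | 326 |
| North | Q4 | 567 |
| South | Q1 | 798 |
| South | Q2 | 147 |
| South | Q3 | 52 |
| South | Q4 | 205 |
| Central | Q1 | 405 |
| Central | Q2 | 634 |
| Central | Q3 | 908 |
| Central | Q4 | 922 |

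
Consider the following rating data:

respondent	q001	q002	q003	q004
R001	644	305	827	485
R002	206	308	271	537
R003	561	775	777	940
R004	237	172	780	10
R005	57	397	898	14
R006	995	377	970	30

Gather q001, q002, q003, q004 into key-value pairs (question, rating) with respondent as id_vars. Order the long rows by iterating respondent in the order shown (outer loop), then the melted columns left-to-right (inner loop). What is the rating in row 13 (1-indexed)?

24 rows total (6 × 4). Row 13: index ⌊(13-1)/4⌋ = 3 into respondent → R004; (13-1) mod 4 = 0 into the melted columns → q001.
So row 13 is (R004, q001, 237); rating = 237.

237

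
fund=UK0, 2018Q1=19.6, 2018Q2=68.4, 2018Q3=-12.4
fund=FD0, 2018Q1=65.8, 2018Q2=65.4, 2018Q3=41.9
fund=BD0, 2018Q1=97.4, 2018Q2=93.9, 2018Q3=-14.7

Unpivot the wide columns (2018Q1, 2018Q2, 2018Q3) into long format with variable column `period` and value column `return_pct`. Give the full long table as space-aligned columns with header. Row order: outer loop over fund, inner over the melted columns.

Each (fund, column) pair becomes one row: 3 × 3 = 9 rows.
For example, (UK0, 2018Q1) → return_pct=19.6.

fund  period  return_pct
UK0   2018Q1  19.6      
UK0   2018Q2  68.4      
UK0   2018Q3  -12.4     
FD0   2018Q1  65.8      
FD0   2018Q2  65.4      
FD0   2018Q3  41.9      
BD0   2018Q1  97.4      
BD0   2018Q2  93.9      
BD0   2018Q3  -14.7     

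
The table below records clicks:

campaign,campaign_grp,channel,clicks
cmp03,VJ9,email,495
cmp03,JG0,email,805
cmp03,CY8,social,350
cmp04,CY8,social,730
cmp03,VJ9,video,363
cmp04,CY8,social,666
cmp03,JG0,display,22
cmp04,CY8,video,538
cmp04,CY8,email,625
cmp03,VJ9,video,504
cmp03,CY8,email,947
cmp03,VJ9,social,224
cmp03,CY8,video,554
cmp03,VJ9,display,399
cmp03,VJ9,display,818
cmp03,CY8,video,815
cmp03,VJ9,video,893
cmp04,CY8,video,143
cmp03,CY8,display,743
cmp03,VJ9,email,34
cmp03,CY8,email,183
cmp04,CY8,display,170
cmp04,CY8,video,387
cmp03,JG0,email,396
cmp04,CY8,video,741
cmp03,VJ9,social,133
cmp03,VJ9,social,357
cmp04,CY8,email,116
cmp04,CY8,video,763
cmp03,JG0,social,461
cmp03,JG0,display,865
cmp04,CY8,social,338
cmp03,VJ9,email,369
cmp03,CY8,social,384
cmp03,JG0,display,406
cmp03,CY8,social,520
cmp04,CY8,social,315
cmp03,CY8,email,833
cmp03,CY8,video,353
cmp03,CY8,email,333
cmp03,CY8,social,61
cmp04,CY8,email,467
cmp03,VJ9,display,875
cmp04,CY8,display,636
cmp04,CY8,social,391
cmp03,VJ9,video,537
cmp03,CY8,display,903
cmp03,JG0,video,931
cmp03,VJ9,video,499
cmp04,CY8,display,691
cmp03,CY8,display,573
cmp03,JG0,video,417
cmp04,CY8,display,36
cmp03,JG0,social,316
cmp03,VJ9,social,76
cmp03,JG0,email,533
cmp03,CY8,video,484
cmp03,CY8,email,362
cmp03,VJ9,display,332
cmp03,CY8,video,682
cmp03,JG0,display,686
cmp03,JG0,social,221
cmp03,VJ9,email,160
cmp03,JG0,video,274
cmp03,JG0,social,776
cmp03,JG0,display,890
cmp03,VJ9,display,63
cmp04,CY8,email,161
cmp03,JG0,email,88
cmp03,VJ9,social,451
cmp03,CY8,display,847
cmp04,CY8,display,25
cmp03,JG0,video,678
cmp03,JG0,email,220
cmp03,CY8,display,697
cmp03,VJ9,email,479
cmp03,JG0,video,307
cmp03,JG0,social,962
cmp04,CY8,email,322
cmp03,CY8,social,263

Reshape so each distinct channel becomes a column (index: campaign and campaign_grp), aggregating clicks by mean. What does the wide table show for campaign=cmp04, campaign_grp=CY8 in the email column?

Rows with campaign=cmp04, campaign_grp=CY8 and channel=email: clicks values are 625, 116, 467, 161, 322.
(625 + 116 + 467 + 161 + 322) / 5 = 338.20.

338.20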